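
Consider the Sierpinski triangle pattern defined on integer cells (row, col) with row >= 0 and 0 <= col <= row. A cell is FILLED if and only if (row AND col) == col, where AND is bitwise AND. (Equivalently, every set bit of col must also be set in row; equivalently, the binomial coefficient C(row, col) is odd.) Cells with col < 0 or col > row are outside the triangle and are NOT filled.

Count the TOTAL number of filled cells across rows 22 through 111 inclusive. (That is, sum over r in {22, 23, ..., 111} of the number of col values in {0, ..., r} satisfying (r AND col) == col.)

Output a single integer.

r22=10110 pc3: +8 =8
r23=10111 pc4: +16 =24
r24=11000 pc2: +4 =28
r25=11001 pc3: +8 =36
r26=11010 pc3: +8 =44
r27=11011 pc4: +16 =60
r28=11100 pc3: +8 =68
r29=11101 pc4: +16 =84
r30=11110 pc4: +16 =100
r31=11111 pc5: +32 =132
r32=100000 pc1: +2 =134
r33=100001 pc2: +4 =138
r34=100010 pc2: +4 =142
r35=100011 pc3: +8 =150
r36=100100 pc2: +4 =154
r37=100101 pc3: +8 =162
r38=100110 pc3: +8 =170
r39=100111 pc4: +16 =186
r40=101000 pc2: +4 =190
r41=101001 pc3: +8 =198
r42=101010 pc3: +8 =206
r43=101011 pc4: +16 =222
r44=101100 pc3: +8 =230
r45=101101 pc4: +16 =246
r46=101110 pc4: +16 =262
r47=101111 pc5: +32 =294
r48=110000 pc2: +4 =298
r49=110001 pc3: +8 =306
r50=110010 pc3: +8 =314
r51=110011 pc4: +16 =330
r52=110100 pc3: +8 =338
r53=110101 pc4: +16 =354
r54=110110 pc4: +16 =370
r55=110111 pc5: +32 =402
r56=111000 pc3: +8 =410
r57=111001 pc4: +16 =426
r58=111010 pc4: +16 =442
r59=111011 pc5: +32 =474
r60=111100 pc4: +16 =490
r61=111101 pc5: +32 =522
r62=111110 pc5: +32 =554
r63=111111 pc6: +64 =618
r64=1000000 pc1: +2 =620
r65=1000001 pc2: +4 =624
r66=1000010 pc2: +4 =628
r67=1000011 pc3: +8 =636
r68=1000100 pc2: +4 =640
r69=1000101 pc3: +8 =648
r70=1000110 pc3: +8 =656
r71=1000111 pc4: +16 =672
r72=1001000 pc2: +4 =676
r73=1001001 pc3: +8 =684
r74=1001010 pc3: +8 =692
r75=1001011 pc4: +16 =708
r76=1001100 pc3: +8 =716
r77=1001101 pc4: +16 =732
r78=1001110 pc4: +16 =748
r79=1001111 pc5: +32 =780
r80=1010000 pc2: +4 =784
r81=1010001 pc3: +8 =792
r82=1010010 pc3: +8 =800
r83=1010011 pc4: +16 =816
r84=1010100 pc3: +8 =824
r85=1010101 pc4: +16 =840
r86=1010110 pc4: +16 =856
r87=1010111 pc5: +32 =888
r88=1011000 pc3: +8 =896
r89=1011001 pc4: +16 =912
r90=1011010 pc4: +16 =928
r91=1011011 pc5: +32 =960
r92=1011100 pc4: +16 =976
r93=1011101 pc5: +32 =1008
r94=1011110 pc5: +32 =1040
r95=1011111 pc6: +64 =1104
r96=1100000 pc2: +4 =1108
r97=1100001 pc3: +8 =1116
r98=1100010 pc3: +8 =1124
r99=1100011 pc4: +16 =1140
r100=1100100 pc3: +8 =1148
r101=1100101 pc4: +16 =1164
r102=1100110 pc4: +16 =1180
r103=1100111 pc5: +32 =1212
r104=1101000 pc3: +8 =1220
r105=1101001 pc4: +16 =1236
r106=1101010 pc4: +16 =1252
r107=1101011 pc5: +32 =1284
r108=1101100 pc4: +16 =1300
r109=1101101 pc5: +32 =1332
r110=1101110 pc5: +32 =1364
r111=1101111 pc6: +64 =1428

Answer: 1428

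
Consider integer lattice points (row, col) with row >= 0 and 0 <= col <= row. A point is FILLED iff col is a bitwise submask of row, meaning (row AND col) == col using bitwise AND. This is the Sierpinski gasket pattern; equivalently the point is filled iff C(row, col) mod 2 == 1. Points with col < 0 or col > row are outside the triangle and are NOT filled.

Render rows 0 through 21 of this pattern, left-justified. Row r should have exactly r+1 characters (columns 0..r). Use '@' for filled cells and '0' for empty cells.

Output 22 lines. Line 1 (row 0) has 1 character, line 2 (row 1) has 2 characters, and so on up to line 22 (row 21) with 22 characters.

r0=0: @
r1=1: @@
r2=10: @0@
r3=11: @@@@
r4=100: @000@
r5=101: @@00@@
r6=110: @0@0@0@
r7=111: @@@@@@@@
r8=1000: @0000000@
r9=1001: @@000000@@
r10=1010: @0@00000@0@
r11=1011: @@@@0000@@@@
r12=1100: @000@000@000@
r13=1101: @@00@@00@@00@@
r14=1110: @0@0@0@0@0@0@0@
r15=1111: @@@@@@@@@@@@@@@@
r16=10000: @000000000000000@
r17=10001: @@00000000000000@@
r18=10010: @0@0000000000000@0@
r19=10011: @@@@000000000000@@@@
r20=10100: @000@00000000000@000@
r21=10101: @@00@@0000000000@@00@@

Answer: @
@@
@0@
@@@@
@000@
@@00@@
@0@0@0@
@@@@@@@@
@0000000@
@@000000@@
@0@00000@0@
@@@@0000@@@@
@000@000@000@
@@00@@00@@00@@
@0@0@0@0@0@0@0@
@@@@@@@@@@@@@@@@
@000000000000000@
@@00000000000000@@
@0@0000000000000@0@
@@@@000000000000@@@@
@000@00000000000@000@
@@00@@0000000000@@00@@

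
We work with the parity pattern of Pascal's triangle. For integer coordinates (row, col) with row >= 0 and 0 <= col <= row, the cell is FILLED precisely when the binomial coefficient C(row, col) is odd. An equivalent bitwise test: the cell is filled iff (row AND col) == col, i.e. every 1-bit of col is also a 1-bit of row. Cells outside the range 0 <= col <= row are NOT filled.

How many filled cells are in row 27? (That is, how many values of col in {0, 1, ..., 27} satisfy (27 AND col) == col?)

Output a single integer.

Answer: 16

Derivation:
27 in binary = 11011
popcount(27) = number of 1-bits in 11011 = 4
A col c satisfies (27 AND c) == c iff every set bit of c is also set in 27; each of the 4 set bits of 27 can independently be on or off in c.
count = 2^4 = 16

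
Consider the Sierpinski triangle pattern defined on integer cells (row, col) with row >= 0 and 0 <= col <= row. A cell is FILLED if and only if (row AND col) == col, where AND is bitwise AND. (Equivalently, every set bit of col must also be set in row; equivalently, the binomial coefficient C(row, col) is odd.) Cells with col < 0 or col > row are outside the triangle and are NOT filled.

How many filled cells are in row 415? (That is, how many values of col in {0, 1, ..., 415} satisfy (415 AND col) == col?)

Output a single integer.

Answer: 128

Derivation:
415 in binary = 110011111
popcount(415) = number of 1-bits in 110011111 = 7
A col c satisfies (415 AND c) == c iff every set bit of c is also set in 415; each of the 7 set bits of 415 can independently be on or off in c.
count = 2^7 = 128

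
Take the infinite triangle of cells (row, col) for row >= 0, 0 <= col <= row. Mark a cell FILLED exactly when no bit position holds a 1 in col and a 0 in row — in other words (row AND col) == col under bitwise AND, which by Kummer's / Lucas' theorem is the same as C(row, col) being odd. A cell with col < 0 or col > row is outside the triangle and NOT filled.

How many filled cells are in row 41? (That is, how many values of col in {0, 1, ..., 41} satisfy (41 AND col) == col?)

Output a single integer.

41 in binary = 101001
popcount(41) = number of 1-bits in 101001 = 3
A col c satisfies (41 AND c) == c iff every set bit of c is also set in 41; each of the 3 set bits of 41 can independently be on or off in c.
count = 2^3 = 8

Answer: 8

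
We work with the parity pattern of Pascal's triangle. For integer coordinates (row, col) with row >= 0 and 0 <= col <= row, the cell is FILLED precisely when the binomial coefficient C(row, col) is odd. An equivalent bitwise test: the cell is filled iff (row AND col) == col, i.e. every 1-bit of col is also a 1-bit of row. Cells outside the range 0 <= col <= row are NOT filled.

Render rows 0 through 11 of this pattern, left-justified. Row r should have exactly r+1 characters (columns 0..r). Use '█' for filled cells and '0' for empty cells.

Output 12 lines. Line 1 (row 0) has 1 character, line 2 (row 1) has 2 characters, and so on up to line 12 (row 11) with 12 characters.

Answer: █
██
█0█
████
█000█
██00██
█0█0█0█
████████
█0000000█
██000000██
█0█00000█0█
████0000████

Derivation:
r0=0: █
r1=1: ██
r2=10: █0█
r3=11: ████
r4=100: █000█
r5=101: ██00██
r6=110: █0█0█0█
r7=111: ████████
r8=1000: █0000000█
r9=1001: ██000000██
r10=1010: █0█00000█0█
r11=1011: ████0000████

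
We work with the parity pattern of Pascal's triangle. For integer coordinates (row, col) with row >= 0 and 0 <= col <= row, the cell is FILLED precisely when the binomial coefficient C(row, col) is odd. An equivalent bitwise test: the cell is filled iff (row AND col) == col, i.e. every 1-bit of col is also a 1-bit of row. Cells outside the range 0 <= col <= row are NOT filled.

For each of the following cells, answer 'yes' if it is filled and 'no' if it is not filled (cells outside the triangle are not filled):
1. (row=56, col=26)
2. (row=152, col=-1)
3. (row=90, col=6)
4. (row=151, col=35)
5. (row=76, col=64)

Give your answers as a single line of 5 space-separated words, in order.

Answer: no no no no yes

Derivation:
(56,26): row=0b111000, col=0b11010, row AND col = 0b11000 = 24; 24 != 26 -> empty
(152,-1): col outside [0, 152] -> not filled
(90,6): row=0b1011010, col=0b110, row AND col = 0b10 = 2; 2 != 6 -> empty
(151,35): row=0b10010111, col=0b100011, row AND col = 0b11 = 3; 3 != 35 -> empty
(76,64): row=0b1001100, col=0b1000000, row AND col = 0b1000000 = 64; 64 == 64 -> filled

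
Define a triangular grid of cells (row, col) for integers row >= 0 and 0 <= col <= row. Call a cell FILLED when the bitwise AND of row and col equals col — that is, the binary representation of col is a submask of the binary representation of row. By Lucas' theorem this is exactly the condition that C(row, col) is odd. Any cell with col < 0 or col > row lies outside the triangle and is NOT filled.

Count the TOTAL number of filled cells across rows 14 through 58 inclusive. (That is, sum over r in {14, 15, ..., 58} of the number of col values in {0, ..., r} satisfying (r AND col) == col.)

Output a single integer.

Answer: 496

Derivation:
r14=1110 pc3: +8 =8
r15=1111 pc4: +16 =24
r16=10000 pc1: +2 =26
r17=10001 pc2: +4 =30
r18=10010 pc2: +4 =34
r19=10011 pc3: +8 =42
r20=10100 pc2: +4 =46
r21=10101 pc3: +8 =54
r22=10110 pc3: +8 =62
r23=10111 pc4: +16 =78
r24=11000 pc2: +4 =82
r25=11001 pc3: +8 =90
r26=11010 pc3: +8 =98
r27=11011 pc4: +16 =114
r28=11100 pc3: +8 =122
r29=11101 pc4: +16 =138
r30=11110 pc4: +16 =154
r31=11111 pc5: +32 =186
r32=100000 pc1: +2 =188
r33=100001 pc2: +4 =192
r34=100010 pc2: +4 =196
r35=100011 pc3: +8 =204
r36=100100 pc2: +4 =208
r37=100101 pc3: +8 =216
r38=100110 pc3: +8 =224
r39=100111 pc4: +16 =240
r40=101000 pc2: +4 =244
r41=101001 pc3: +8 =252
r42=101010 pc3: +8 =260
r43=101011 pc4: +16 =276
r44=101100 pc3: +8 =284
r45=101101 pc4: +16 =300
r46=101110 pc4: +16 =316
r47=101111 pc5: +32 =348
r48=110000 pc2: +4 =352
r49=110001 pc3: +8 =360
r50=110010 pc3: +8 =368
r51=110011 pc4: +16 =384
r52=110100 pc3: +8 =392
r53=110101 pc4: +16 =408
r54=110110 pc4: +16 =424
r55=110111 pc5: +32 =456
r56=111000 pc3: +8 =464
r57=111001 pc4: +16 =480
r58=111010 pc4: +16 =496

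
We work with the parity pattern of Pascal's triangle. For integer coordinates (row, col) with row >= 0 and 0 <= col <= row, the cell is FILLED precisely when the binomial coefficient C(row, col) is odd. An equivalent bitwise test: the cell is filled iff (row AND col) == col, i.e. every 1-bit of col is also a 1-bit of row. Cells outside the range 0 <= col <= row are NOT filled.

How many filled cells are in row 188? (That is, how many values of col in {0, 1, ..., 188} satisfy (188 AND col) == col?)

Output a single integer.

188 in binary = 10111100
popcount(188) = number of 1-bits in 10111100 = 5
A col c satisfies (188 AND c) == c iff every set bit of c is also set in 188; each of the 5 set bits of 188 can independently be on or off in c.
count = 2^5 = 32

Answer: 32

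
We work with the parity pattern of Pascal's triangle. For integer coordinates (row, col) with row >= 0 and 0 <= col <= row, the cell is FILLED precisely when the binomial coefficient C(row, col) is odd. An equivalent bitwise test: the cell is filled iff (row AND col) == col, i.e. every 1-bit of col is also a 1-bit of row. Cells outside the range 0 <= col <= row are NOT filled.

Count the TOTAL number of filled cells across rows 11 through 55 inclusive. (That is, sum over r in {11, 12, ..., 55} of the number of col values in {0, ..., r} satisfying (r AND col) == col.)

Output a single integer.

Answer: 476

Derivation:
r11=1011 pc3: +8 =8
r12=1100 pc2: +4 =12
r13=1101 pc3: +8 =20
r14=1110 pc3: +8 =28
r15=1111 pc4: +16 =44
r16=10000 pc1: +2 =46
r17=10001 pc2: +4 =50
r18=10010 pc2: +4 =54
r19=10011 pc3: +8 =62
r20=10100 pc2: +4 =66
r21=10101 pc3: +8 =74
r22=10110 pc3: +8 =82
r23=10111 pc4: +16 =98
r24=11000 pc2: +4 =102
r25=11001 pc3: +8 =110
r26=11010 pc3: +8 =118
r27=11011 pc4: +16 =134
r28=11100 pc3: +8 =142
r29=11101 pc4: +16 =158
r30=11110 pc4: +16 =174
r31=11111 pc5: +32 =206
r32=100000 pc1: +2 =208
r33=100001 pc2: +4 =212
r34=100010 pc2: +4 =216
r35=100011 pc3: +8 =224
r36=100100 pc2: +4 =228
r37=100101 pc3: +8 =236
r38=100110 pc3: +8 =244
r39=100111 pc4: +16 =260
r40=101000 pc2: +4 =264
r41=101001 pc3: +8 =272
r42=101010 pc3: +8 =280
r43=101011 pc4: +16 =296
r44=101100 pc3: +8 =304
r45=101101 pc4: +16 =320
r46=101110 pc4: +16 =336
r47=101111 pc5: +32 =368
r48=110000 pc2: +4 =372
r49=110001 pc3: +8 =380
r50=110010 pc3: +8 =388
r51=110011 pc4: +16 =404
r52=110100 pc3: +8 =412
r53=110101 pc4: +16 =428
r54=110110 pc4: +16 =444
r55=110111 pc5: +32 =476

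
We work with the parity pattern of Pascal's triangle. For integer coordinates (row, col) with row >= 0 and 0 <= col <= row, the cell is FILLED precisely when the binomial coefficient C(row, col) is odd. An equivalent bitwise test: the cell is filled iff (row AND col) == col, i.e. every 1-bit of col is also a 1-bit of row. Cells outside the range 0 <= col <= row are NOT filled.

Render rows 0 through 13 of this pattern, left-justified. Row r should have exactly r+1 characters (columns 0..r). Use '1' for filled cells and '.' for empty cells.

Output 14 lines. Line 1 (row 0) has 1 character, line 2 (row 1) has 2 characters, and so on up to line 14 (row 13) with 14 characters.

Answer: 1
11
1.1
1111
1...1
11..11
1.1.1.1
11111111
1.......1
11......11
1.1.....1.1
1111....1111
1...1...1...1
11..11..11..11

Derivation:
r0=0: 1
r1=1: 11
r2=10: 1.1
r3=11: 1111
r4=100: 1...1
r5=101: 11..11
r6=110: 1.1.1.1
r7=111: 11111111
r8=1000: 1.......1
r9=1001: 11......11
r10=1010: 1.1.....1.1
r11=1011: 1111....1111
r12=1100: 1...1...1...1
r13=1101: 11..11..11..11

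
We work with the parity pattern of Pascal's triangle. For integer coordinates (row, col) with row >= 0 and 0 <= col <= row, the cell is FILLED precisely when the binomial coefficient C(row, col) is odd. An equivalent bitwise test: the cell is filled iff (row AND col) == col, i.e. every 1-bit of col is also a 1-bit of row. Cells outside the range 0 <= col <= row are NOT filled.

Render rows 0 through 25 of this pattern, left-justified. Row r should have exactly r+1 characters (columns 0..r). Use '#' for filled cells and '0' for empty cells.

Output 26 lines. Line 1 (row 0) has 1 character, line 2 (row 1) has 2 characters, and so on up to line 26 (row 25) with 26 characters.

Answer: #
##
#0#
####
#000#
##00##
#0#0#0#
########
#0000000#
##000000##
#0#00000#0#
####0000####
#000#000#000#
##00##00##00##
#0#0#0#0#0#0#0#
################
#000000000000000#
##00000000000000##
#0#0000000000000#0#
####000000000000####
#000#00000000000#000#
##00##0000000000##00##
#0#0#0#000000000#0#0#0#
########00000000########
#0000000#0000000#0000000#
##000000##000000##000000##

Derivation:
r0=0: #
r1=1: ##
r2=10: #0#
r3=11: ####
r4=100: #000#
r5=101: ##00##
r6=110: #0#0#0#
r7=111: ########
r8=1000: #0000000#
r9=1001: ##000000##
r10=1010: #0#00000#0#
r11=1011: ####0000####
r12=1100: #000#000#000#
r13=1101: ##00##00##00##
r14=1110: #0#0#0#0#0#0#0#
r15=1111: ################
r16=10000: #000000000000000#
r17=10001: ##00000000000000##
r18=10010: #0#0000000000000#0#
r19=10011: ####000000000000####
r20=10100: #000#00000000000#000#
r21=10101: ##00##0000000000##00##
r22=10110: #0#0#0#000000000#0#0#0#
r23=10111: ########00000000########
r24=11000: #0000000#0000000#0000000#
r25=11001: ##000000##000000##000000##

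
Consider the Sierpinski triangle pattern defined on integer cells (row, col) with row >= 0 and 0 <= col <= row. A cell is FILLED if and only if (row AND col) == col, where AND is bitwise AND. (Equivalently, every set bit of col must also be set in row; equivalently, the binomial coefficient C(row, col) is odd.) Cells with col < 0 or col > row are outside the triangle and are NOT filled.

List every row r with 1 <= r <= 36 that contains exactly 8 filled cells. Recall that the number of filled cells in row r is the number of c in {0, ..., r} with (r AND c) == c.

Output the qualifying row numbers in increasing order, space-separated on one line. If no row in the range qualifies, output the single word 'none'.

Row r has 2^popcount(r) filled cells, so we need popcount(r) = log2(8) = 3.
Scan r = 1..36 and keep those with exactly 3 one-bits:
r=1=1 popcount=1 -> skip
r=2=10 popcount=1 -> skip
r=3=11 popcount=2 -> skip
r=4=100 popcount=1 -> skip
r=5=101 popcount=2 -> skip
r=6=110 popcount=2 -> skip
r=7=111 popcount=3 -> KEEP
r=8=1000 popcount=1 -> skip
r=9=1001 popcount=2 -> skip
r=10=1010 popcount=2 -> skip
r=11=1011 popcount=3 -> KEEP
r=12=1100 popcount=2 -> skip
r=13=1101 popcount=3 -> KEEP
r=14=1110 popcount=3 -> KEEP
r=15=1111 popcount=4 -> skip
r=16=10000 popcount=1 -> skip
r=17=10001 popcount=2 -> skip
r=18=10010 popcount=2 -> skip
r=19=10011 popcount=3 -> KEEP
r=20=10100 popcount=2 -> skip
r=21=10101 popcount=3 -> KEEP
r=22=10110 popcount=3 -> KEEP
r=23=10111 popcount=4 -> skip
r=24=11000 popcount=2 -> skip
r=25=11001 popcount=3 -> KEEP
r=26=11010 popcount=3 -> KEEP
r=27=11011 popcount=4 -> skip
r=28=11100 popcount=3 -> KEEP
r=29=11101 popcount=4 -> skip
r=30=11110 popcount=4 -> skip
r=31=11111 popcount=5 -> skip
r=32=100000 popcount=1 -> skip
r=33=100001 popcount=2 -> skip
r=34=100010 popcount=2 -> skip
r=35=100011 popcount=3 -> KEEP
r=36=100100 popcount=2 -> skip
Kept rows: 7 11 13 14 19 21 22 25 26 28 35

Answer: 7 11 13 14 19 21 22 25 26 28 35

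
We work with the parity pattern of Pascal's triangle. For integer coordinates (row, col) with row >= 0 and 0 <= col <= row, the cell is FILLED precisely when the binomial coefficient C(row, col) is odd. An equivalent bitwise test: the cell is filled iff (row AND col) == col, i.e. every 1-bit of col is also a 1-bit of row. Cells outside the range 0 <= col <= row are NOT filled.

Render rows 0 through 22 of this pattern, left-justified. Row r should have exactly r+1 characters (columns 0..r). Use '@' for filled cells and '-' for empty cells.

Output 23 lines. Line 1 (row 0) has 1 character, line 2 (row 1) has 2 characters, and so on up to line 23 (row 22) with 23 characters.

Answer: @
@@
@-@
@@@@
@---@
@@--@@
@-@-@-@
@@@@@@@@
@-------@
@@------@@
@-@-----@-@
@@@@----@@@@
@---@---@---@
@@--@@--@@--@@
@-@-@-@-@-@-@-@
@@@@@@@@@@@@@@@@
@---------------@
@@--------------@@
@-@-------------@-@
@@@@------------@@@@
@---@-----------@---@
@@--@@----------@@--@@
@-@-@-@---------@-@-@-@

Derivation:
r0=0: @
r1=1: @@
r2=10: @-@
r3=11: @@@@
r4=100: @---@
r5=101: @@--@@
r6=110: @-@-@-@
r7=111: @@@@@@@@
r8=1000: @-------@
r9=1001: @@------@@
r10=1010: @-@-----@-@
r11=1011: @@@@----@@@@
r12=1100: @---@---@---@
r13=1101: @@--@@--@@--@@
r14=1110: @-@-@-@-@-@-@-@
r15=1111: @@@@@@@@@@@@@@@@
r16=10000: @---------------@
r17=10001: @@--------------@@
r18=10010: @-@-------------@-@
r19=10011: @@@@------------@@@@
r20=10100: @---@-----------@---@
r21=10101: @@--@@----------@@--@@
r22=10110: @-@-@-@---------@-@-@-@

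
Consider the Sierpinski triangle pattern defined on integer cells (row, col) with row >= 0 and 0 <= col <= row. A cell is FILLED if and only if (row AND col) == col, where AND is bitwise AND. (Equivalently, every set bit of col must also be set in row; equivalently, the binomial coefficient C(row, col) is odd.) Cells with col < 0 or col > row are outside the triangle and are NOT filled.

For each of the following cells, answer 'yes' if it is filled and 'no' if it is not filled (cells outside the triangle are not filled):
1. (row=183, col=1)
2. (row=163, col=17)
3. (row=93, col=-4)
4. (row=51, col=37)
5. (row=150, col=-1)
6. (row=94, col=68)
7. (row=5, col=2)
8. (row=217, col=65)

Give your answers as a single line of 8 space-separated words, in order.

(183,1): row=0b10110111, col=0b1, row AND col = 0b1 = 1; 1 == 1 -> filled
(163,17): row=0b10100011, col=0b10001, row AND col = 0b1 = 1; 1 != 17 -> empty
(93,-4): col outside [0, 93] -> not filled
(51,37): row=0b110011, col=0b100101, row AND col = 0b100001 = 33; 33 != 37 -> empty
(150,-1): col outside [0, 150] -> not filled
(94,68): row=0b1011110, col=0b1000100, row AND col = 0b1000100 = 68; 68 == 68 -> filled
(5,2): row=0b101, col=0b10, row AND col = 0b0 = 0; 0 != 2 -> empty
(217,65): row=0b11011001, col=0b1000001, row AND col = 0b1000001 = 65; 65 == 65 -> filled

Answer: yes no no no no yes no yes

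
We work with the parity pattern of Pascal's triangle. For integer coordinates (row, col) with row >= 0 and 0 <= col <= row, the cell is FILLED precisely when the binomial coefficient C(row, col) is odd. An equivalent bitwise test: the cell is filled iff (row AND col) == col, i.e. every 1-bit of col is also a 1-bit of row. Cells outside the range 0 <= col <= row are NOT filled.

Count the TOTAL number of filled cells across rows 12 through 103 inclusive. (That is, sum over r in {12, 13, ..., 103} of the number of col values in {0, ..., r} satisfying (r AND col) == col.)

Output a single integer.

Answer: 1278

Derivation:
r12=1100 pc2: +4 =4
r13=1101 pc3: +8 =12
r14=1110 pc3: +8 =20
r15=1111 pc4: +16 =36
r16=10000 pc1: +2 =38
r17=10001 pc2: +4 =42
r18=10010 pc2: +4 =46
r19=10011 pc3: +8 =54
r20=10100 pc2: +4 =58
r21=10101 pc3: +8 =66
r22=10110 pc3: +8 =74
r23=10111 pc4: +16 =90
r24=11000 pc2: +4 =94
r25=11001 pc3: +8 =102
r26=11010 pc3: +8 =110
r27=11011 pc4: +16 =126
r28=11100 pc3: +8 =134
r29=11101 pc4: +16 =150
r30=11110 pc4: +16 =166
r31=11111 pc5: +32 =198
r32=100000 pc1: +2 =200
r33=100001 pc2: +4 =204
r34=100010 pc2: +4 =208
r35=100011 pc3: +8 =216
r36=100100 pc2: +4 =220
r37=100101 pc3: +8 =228
r38=100110 pc3: +8 =236
r39=100111 pc4: +16 =252
r40=101000 pc2: +4 =256
r41=101001 pc3: +8 =264
r42=101010 pc3: +8 =272
r43=101011 pc4: +16 =288
r44=101100 pc3: +8 =296
r45=101101 pc4: +16 =312
r46=101110 pc4: +16 =328
r47=101111 pc5: +32 =360
r48=110000 pc2: +4 =364
r49=110001 pc3: +8 =372
r50=110010 pc3: +8 =380
r51=110011 pc4: +16 =396
r52=110100 pc3: +8 =404
r53=110101 pc4: +16 =420
r54=110110 pc4: +16 =436
r55=110111 pc5: +32 =468
r56=111000 pc3: +8 =476
r57=111001 pc4: +16 =492
r58=111010 pc4: +16 =508
r59=111011 pc5: +32 =540
r60=111100 pc4: +16 =556
r61=111101 pc5: +32 =588
r62=111110 pc5: +32 =620
r63=111111 pc6: +64 =684
r64=1000000 pc1: +2 =686
r65=1000001 pc2: +4 =690
r66=1000010 pc2: +4 =694
r67=1000011 pc3: +8 =702
r68=1000100 pc2: +4 =706
r69=1000101 pc3: +8 =714
r70=1000110 pc3: +8 =722
r71=1000111 pc4: +16 =738
r72=1001000 pc2: +4 =742
r73=1001001 pc3: +8 =750
r74=1001010 pc3: +8 =758
r75=1001011 pc4: +16 =774
r76=1001100 pc3: +8 =782
r77=1001101 pc4: +16 =798
r78=1001110 pc4: +16 =814
r79=1001111 pc5: +32 =846
r80=1010000 pc2: +4 =850
r81=1010001 pc3: +8 =858
r82=1010010 pc3: +8 =866
r83=1010011 pc4: +16 =882
r84=1010100 pc3: +8 =890
r85=1010101 pc4: +16 =906
r86=1010110 pc4: +16 =922
r87=1010111 pc5: +32 =954
r88=1011000 pc3: +8 =962
r89=1011001 pc4: +16 =978
r90=1011010 pc4: +16 =994
r91=1011011 pc5: +32 =1026
r92=1011100 pc4: +16 =1042
r93=1011101 pc5: +32 =1074
r94=1011110 pc5: +32 =1106
r95=1011111 pc6: +64 =1170
r96=1100000 pc2: +4 =1174
r97=1100001 pc3: +8 =1182
r98=1100010 pc3: +8 =1190
r99=1100011 pc4: +16 =1206
r100=1100100 pc3: +8 =1214
r101=1100101 pc4: +16 =1230
r102=1100110 pc4: +16 =1246
r103=1100111 pc5: +32 =1278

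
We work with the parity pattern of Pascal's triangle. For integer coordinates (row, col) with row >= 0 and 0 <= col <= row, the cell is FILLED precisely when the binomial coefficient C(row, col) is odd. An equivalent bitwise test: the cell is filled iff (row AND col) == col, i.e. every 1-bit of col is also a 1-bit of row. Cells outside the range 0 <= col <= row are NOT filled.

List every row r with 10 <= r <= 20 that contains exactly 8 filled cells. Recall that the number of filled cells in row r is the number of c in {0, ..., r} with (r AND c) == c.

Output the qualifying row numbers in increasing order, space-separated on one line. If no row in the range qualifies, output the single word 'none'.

Answer: 11 13 14 19

Derivation:
Row r has 2^popcount(r) filled cells, so we need popcount(r) = log2(8) = 3.
Scan r = 10..20 and keep those with exactly 3 one-bits:
r=10=1010 popcount=2 -> skip
r=11=1011 popcount=3 -> KEEP
r=12=1100 popcount=2 -> skip
r=13=1101 popcount=3 -> KEEP
r=14=1110 popcount=3 -> KEEP
r=15=1111 popcount=4 -> skip
r=16=10000 popcount=1 -> skip
r=17=10001 popcount=2 -> skip
r=18=10010 popcount=2 -> skip
r=19=10011 popcount=3 -> KEEP
r=20=10100 popcount=2 -> skip
Kept rows: 11 13 14 19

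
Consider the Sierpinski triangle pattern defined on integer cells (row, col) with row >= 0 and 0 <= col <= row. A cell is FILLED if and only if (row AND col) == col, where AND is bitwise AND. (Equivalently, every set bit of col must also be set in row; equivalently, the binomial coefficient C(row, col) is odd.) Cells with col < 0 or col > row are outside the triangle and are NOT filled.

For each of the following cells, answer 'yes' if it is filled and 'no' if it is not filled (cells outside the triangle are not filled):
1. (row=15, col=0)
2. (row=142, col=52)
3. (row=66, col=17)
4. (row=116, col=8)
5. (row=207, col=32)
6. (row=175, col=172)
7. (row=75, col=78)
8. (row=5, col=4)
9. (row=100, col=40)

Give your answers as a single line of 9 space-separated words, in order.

Answer: yes no no no no yes no yes no

Derivation:
(15,0): row=0b1111, col=0b0, row AND col = 0b0 = 0; 0 == 0 -> filled
(142,52): row=0b10001110, col=0b110100, row AND col = 0b100 = 4; 4 != 52 -> empty
(66,17): row=0b1000010, col=0b10001, row AND col = 0b0 = 0; 0 != 17 -> empty
(116,8): row=0b1110100, col=0b1000, row AND col = 0b0 = 0; 0 != 8 -> empty
(207,32): row=0b11001111, col=0b100000, row AND col = 0b0 = 0; 0 != 32 -> empty
(175,172): row=0b10101111, col=0b10101100, row AND col = 0b10101100 = 172; 172 == 172 -> filled
(75,78): col outside [0, 75] -> not filled
(5,4): row=0b101, col=0b100, row AND col = 0b100 = 4; 4 == 4 -> filled
(100,40): row=0b1100100, col=0b101000, row AND col = 0b100000 = 32; 32 != 40 -> empty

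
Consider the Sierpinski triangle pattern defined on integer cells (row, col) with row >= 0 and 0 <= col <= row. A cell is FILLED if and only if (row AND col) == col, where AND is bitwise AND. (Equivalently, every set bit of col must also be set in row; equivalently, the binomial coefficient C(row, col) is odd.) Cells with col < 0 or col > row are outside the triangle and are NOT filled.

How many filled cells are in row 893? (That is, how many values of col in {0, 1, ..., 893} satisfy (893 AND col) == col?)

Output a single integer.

Answer: 256

Derivation:
893 in binary = 1101111101
popcount(893) = number of 1-bits in 1101111101 = 8
A col c satisfies (893 AND c) == c iff every set bit of c is also set in 893; each of the 8 set bits of 893 can independently be on or off in c.
count = 2^8 = 256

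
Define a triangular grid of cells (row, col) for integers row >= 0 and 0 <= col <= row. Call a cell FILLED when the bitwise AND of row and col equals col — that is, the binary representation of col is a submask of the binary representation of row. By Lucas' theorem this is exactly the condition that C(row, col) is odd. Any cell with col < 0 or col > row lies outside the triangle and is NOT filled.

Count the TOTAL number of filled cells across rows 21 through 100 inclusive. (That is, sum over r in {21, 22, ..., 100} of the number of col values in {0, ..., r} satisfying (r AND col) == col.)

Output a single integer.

Answer: 1156

Derivation:
r21=10101 pc3: +8 =8
r22=10110 pc3: +8 =16
r23=10111 pc4: +16 =32
r24=11000 pc2: +4 =36
r25=11001 pc3: +8 =44
r26=11010 pc3: +8 =52
r27=11011 pc4: +16 =68
r28=11100 pc3: +8 =76
r29=11101 pc4: +16 =92
r30=11110 pc4: +16 =108
r31=11111 pc5: +32 =140
r32=100000 pc1: +2 =142
r33=100001 pc2: +4 =146
r34=100010 pc2: +4 =150
r35=100011 pc3: +8 =158
r36=100100 pc2: +4 =162
r37=100101 pc3: +8 =170
r38=100110 pc3: +8 =178
r39=100111 pc4: +16 =194
r40=101000 pc2: +4 =198
r41=101001 pc3: +8 =206
r42=101010 pc3: +8 =214
r43=101011 pc4: +16 =230
r44=101100 pc3: +8 =238
r45=101101 pc4: +16 =254
r46=101110 pc4: +16 =270
r47=101111 pc5: +32 =302
r48=110000 pc2: +4 =306
r49=110001 pc3: +8 =314
r50=110010 pc3: +8 =322
r51=110011 pc4: +16 =338
r52=110100 pc3: +8 =346
r53=110101 pc4: +16 =362
r54=110110 pc4: +16 =378
r55=110111 pc5: +32 =410
r56=111000 pc3: +8 =418
r57=111001 pc4: +16 =434
r58=111010 pc4: +16 =450
r59=111011 pc5: +32 =482
r60=111100 pc4: +16 =498
r61=111101 pc5: +32 =530
r62=111110 pc5: +32 =562
r63=111111 pc6: +64 =626
r64=1000000 pc1: +2 =628
r65=1000001 pc2: +4 =632
r66=1000010 pc2: +4 =636
r67=1000011 pc3: +8 =644
r68=1000100 pc2: +4 =648
r69=1000101 pc3: +8 =656
r70=1000110 pc3: +8 =664
r71=1000111 pc4: +16 =680
r72=1001000 pc2: +4 =684
r73=1001001 pc3: +8 =692
r74=1001010 pc3: +8 =700
r75=1001011 pc4: +16 =716
r76=1001100 pc3: +8 =724
r77=1001101 pc4: +16 =740
r78=1001110 pc4: +16 =756
r79=1001111 pc5: +32 =788
r80=1010000 pc2: +4 =792
r81=1010001 pc3: +8 =800
r82=1010010 pc3: +8 =808
r83=1010011 pc4: +16 =824
r84=1010100 pc3: +8 =832
r85=1010101 pc4: +16 =848
r86=1010110 pc4: +16 =864
r87=1010111 pc5: +32 =896
r88=1011000 pc3: +8 =904
r89=1011001 pc4: +16 =920
r90=1011010 pc4: +16 =936
r91=1011011 pc5: +32 =968
r92=1011100 pc4: +16 =984
r93=1011101 pc5: +32 =1016
r94=1011110 pc5: +32 =1048
r95=1011111 pc6: +64 =1112
r96=1100000 pc2: +4 =1116
r97=1100001 pc3: +8 =1124
r98=1100010 pc3: +8 =1132
r99=1100011 pc4: +16 =1148
r100=1100100 pc3: +8 =1156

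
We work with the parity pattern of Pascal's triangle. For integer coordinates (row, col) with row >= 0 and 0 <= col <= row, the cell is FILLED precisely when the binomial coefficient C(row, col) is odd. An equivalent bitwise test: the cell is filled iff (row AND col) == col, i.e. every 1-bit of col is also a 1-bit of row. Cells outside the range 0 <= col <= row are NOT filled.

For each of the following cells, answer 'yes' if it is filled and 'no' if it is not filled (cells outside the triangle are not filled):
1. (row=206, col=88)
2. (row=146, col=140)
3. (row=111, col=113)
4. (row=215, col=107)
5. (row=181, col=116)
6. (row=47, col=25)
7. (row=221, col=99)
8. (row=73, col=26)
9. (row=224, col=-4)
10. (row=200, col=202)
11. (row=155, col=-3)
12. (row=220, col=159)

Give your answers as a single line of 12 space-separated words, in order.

(206,88): row=0b11001110, col=0b1011000, row AND col = 0b1001000 = 72; 72 != 88 -> empty
(146,140): row=0b10010010, col=0b10001100, row AND col = 0b10000000 = 128; 128 != 140 -> empty
(111,113): col outside [0, 111] -> not filled
(215,107): row=0b11010111, col=0b1101011, row AND col = 0b1000011 = 67; 67 != 107 -> empty
(181,116): row=0b10110101, col=0b1110100, row AND col = 0b110100 = 52; 52 != 116 -> empty
(47,25): row=0b101111, col=0b11001, row AND col = 0b1001 = 9; 9 != 25 -> empty
(221,99): row=0b11011101, col=0b1100011, row AND col = 0b1000001 = 65; 65 != 99 -> empty
(73,26): row=0b1001001, col=0b11010, row AND col = 0b1000 = 8; 8 != 26 -> empty
(224,-4): col outside [0, 224] -> not filled
(200,202): col outside [0, 200] -> not filled
(155,-3): col outside [0, 155] -> not filled
(220,159): row=0b11011100, col=0b10011111, row AND col = 0b10011100 = 156; 156 != 159 -> empty

Answer: no no no no no no no no no no no no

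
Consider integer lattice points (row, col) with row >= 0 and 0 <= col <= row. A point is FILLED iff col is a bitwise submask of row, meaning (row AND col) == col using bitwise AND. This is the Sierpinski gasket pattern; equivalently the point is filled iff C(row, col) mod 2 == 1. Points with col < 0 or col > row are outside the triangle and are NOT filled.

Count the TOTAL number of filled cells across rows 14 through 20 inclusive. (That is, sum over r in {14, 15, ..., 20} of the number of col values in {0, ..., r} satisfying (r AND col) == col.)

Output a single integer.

Answer: 46

Derivation:
r14=1110 pc3: +8 =8
r15=1111 pc4: +16 =24
r16=10000 pc1: +2 =26
r17=10001 pc2: +4 =30
r18=10010 pc2: +4 =34
r19=10011 pc3: +8 =42
r20=10100 pc2: +4 =46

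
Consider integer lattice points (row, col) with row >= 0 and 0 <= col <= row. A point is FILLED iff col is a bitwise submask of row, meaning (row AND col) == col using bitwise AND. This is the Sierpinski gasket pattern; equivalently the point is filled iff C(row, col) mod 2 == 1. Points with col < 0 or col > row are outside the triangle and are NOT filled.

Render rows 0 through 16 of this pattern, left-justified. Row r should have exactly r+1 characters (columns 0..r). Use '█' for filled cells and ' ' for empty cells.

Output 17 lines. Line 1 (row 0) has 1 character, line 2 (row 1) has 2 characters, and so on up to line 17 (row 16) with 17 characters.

r0=0: █
r1=1: ██
r2=10: █ █
r3=11: ████
r4=100: █   █
r5=101: ██  ██
r6=110: █ █ █ █
r7=111: ████████
r8=1000: █       █
r9=1001: ██      ██
r10=1010: █ █     █ █
r11=1011: ████    ████
r12=1100: █   █   █   █
r13=1101: ██  ██  ██  ██
r14=1110: █ █ █ █ █ █ █ █
r15=1111: ████████████████
r16=10000: █               █

Answer: █
██
█ █
████
█   █
██  ██
█ █ █ █
████████
█       █
██      ██
█ █     █ █
████    ████
█   █   █   █
██  ██  ██  ██
█ █ █ █ █ █ █ █
████████████████
█               █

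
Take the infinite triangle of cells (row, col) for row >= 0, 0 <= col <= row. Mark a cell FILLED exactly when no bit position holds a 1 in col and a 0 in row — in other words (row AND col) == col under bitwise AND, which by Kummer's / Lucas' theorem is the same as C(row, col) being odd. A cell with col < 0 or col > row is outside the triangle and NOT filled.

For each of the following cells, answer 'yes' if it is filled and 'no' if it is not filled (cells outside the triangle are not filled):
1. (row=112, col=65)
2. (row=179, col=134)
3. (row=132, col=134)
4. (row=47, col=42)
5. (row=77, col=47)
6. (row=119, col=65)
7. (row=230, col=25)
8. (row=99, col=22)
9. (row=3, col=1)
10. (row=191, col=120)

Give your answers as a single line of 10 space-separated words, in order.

(112,65): row=0b1110000, col=0b1000001, row AND col = 0b1000000 = 64; 64 != 65 -> empty
(179,134): row=0b10110011, col=0b10000110, row AND col = 0b10000010 = 130; 130 != 134 -> empty
(132,134): col outside [0, 132] -> not filled
(47,42): row=0b101111, col=0b101010, row AND col = 0b101010 = 42; 42 == 42 -> filled
(77,47): row=0b1001101, col=0b101111, row AND col = 0b1101 = 13; 13 != 47 -> empty
(119,65): row=0b1110111, col=0b1000001, row AND col = 0b1000001 = 65; 65 == 65 -> filled
(230,25): row=0b11100110, col=0b11001, row AND col = 0b0 = 0; 0 != 25 -> empty
(99,22): row=0b1100011, col=0b10110, row AND col = 0b10 = 2; 2 != 22 -> empty
(3,1): row=0b11, col=0b1, row AND col = 0b1 = 1; 1 == 1 -> filled
(191,120): row=0b10111111, col=0b1111000, row AND col = 0b111000 = 56; 56 != 120 -> empty

Answer: no no no yes no yes no no yes no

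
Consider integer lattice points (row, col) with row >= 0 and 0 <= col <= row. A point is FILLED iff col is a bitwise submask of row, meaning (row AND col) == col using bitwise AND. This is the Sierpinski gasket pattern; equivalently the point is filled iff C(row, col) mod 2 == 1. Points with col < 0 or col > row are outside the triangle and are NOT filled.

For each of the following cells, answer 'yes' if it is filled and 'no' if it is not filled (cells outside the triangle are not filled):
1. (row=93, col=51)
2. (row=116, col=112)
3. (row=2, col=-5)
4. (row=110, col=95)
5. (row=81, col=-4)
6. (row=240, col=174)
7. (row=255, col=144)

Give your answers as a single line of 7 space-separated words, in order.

(93,51): row=0b1011101, col=0b110011, row AND col = 0b10001 = 17; 17 != 51 -> empty
(116,112): row=0b1110100, col=0b1110000, row AND col = 0b1110000 = 112; 112 == 112 -> filled
(2,-5): col outside [0, 2] -> not filled
(110,95): row=0b1101110, col=0b1011111, row AND col = 0b1001110 = 78; 78 != 95 -> empty
(81,-4): col outside [0, 81] -> not filled
(240,174): row=0b11110000, col=0b10101110, row AND col = 0b10100000 = 160; 160 != 174 -> empty
(255,144): row=0b11111111, col=0b10010000, row AND col = 0b10010000 = 144; 144 == 144 -> filled

Answer: no yes no no no no yes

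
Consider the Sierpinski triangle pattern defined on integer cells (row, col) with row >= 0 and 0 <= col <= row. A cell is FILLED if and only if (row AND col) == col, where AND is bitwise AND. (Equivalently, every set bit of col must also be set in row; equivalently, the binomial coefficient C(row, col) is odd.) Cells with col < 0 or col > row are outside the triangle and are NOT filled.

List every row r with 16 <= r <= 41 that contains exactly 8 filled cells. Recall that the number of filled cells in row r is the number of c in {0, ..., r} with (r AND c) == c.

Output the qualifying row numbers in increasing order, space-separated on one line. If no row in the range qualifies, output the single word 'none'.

Row r has 2^popcount(r) filled cells, so we need popcount(r) = log2(8) = 3.
Scan r = 16..41 and keep those with exactly 3 one-bits:
r=16=10000 popcount=1 -> skip
r=17=10001 popcount=2 -> skip
r=18=10010 popcount=2 -> skip
r=19=10011 popcount=3 -> KEEP
r=20=10100 popcount=2 -> skip
r=21=10101 popcount=3 -> KEEP
r=22=10110 popcount=3 -> KEEP
r=23=10111 popcount=4 -> skip
r=24=11000 popcount=2 -> skip
r=25=11001 popcount=3 -> KEEP
r=26=11010 popcount=3 -> KEEP
r=27=11011 popcount=4 -> skip
r=28=11100 popcount=3 -> KEEP
r=29=11101 popcount=4 -> skip
r=30=11110 popcount=4 -> skip
r=31=11111 popcount=5 -> skip
r=32=100000 popcount=1 -> skip
r=33=100001 popcount=2 -> skip
r=34=100010 popcount=2 -> skip
r=35=100011 popcount=3 -> KEEP
r=36=100100 popcount=2 -> skip
r=37=100101 popcount=3 -> KEEP
r=38=100110 popcount=3 -> KEEP
r=39=100111 popcount=4 -> skip
r=40=101000 popcount=2 -> skip
r=41=101001 popcount=3 -> KEEP
Kept rows: 19 21 22 25 26 28 35 37 38 41

Answer: 19 21 22 25 26 28 35 37 38 41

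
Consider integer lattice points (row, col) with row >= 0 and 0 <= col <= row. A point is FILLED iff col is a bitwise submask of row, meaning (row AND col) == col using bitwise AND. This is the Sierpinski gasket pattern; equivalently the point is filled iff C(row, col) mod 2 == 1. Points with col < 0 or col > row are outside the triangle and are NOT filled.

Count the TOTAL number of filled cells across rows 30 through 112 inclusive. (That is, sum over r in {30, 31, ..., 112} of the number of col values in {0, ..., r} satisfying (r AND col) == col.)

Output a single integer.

r30=11110 pc4: +16 =16
r31=11111 pc5: +32 =48
r32=100000 pc1: +2 =50
r33=100001 pc2: +4 =54
r34=100010 pc2: +4 =58
r35=100011 pc3: +8 =66
r36=100100 pc2: +4 =70
r37=100101 pc3: +8 =78
r38=100110 pc3: +8 =86
r39=100111 pc4: +16 =102
r40=101000 pc2: +4 =106
r41=101001 pc3: +8 =114
r42=101010 pc3: +8 =122
r43=101011 pc4: +16 =138
r44=101100 pc3: +8 =146
r45=101101 pc4: +16 =162
r46=101110 pc4: +16 =178
r47=101111 pc5: +32 =210
r48=110000 pc2: +4 =214
r49=110001 pc3: +8 =222
r50=110010 pc3: +8 =230
r51=110011 pc4: +16 =246
r52=110100 pc3: +8 =254
r53=110101 pc4: +16 =270
r54=110110 pc4: +16 =286
r55=110111 pc5: +32 =318
r56=111000 pc3: +8 =326
r57=111001 pc4: +16 =342
r58=111010 pc4: +16 =358
r59=111011 pc5: +32 =390
r60=111100 pc4: +16 =406
r61=111101 pc5: +32 =438
r62=111110 pc5: +32 =470
r63=111111 pc6: +64 =534
r64=1000000 pc1: +2 =536
r65=1000001 pc2: +4 =540
r66=1000010 pc2: +4 =544
r67=1000011 pc3: +8 =552
r68=1000100 pc2: +4 =556
r69=1000101 pc3: +8 =564
r70=1000110 pc3: +8 =572
r71=1000111 pc4: +16 =588
r72=1001000 pc2: +4 =592
r73=1001001 pc3: +8 =600
r74=1001010 pc3: +8 =608
r75=1001011 pc4: +16 =624
r76=1001100 pc3: +8 =632
r77=1001101 pc4: +16 =648
r78=1001110 pc4: +16 =664
r79=1001111 pc5: +32 =696
r80=1010000 pc2: +4 =700
r81=1010001 pc3: +8 =708
r82=1010010 pc3: +8 =716
r83=1010011 pc4: +16 =732
r84=1010100 pc3: +8 =740
r85=1010101 pc4: +16 =756
r86=1010110 pc4: +16 =772
r87=1010111 pc5: +32 =804
r88=1011000 pc3: +8 =812
r89=1011001 pc4: +16 =828
r90=1011010 pc4: +16 =844
r91=1011011 pc5: +32 =876
r92=1011100 pc4: +16 =892
r93=1011101 pc5: +32 =924
r94=1011110 pc5: +32 =956
r95=1011111 pc6: +64 =1020
r96=1100000 pc2: +4 =1024
r97=1100001 pc3: +8 =1032
r98=1100010 pc3: +8 =1040
r99=1100011 pc4: +16 =1056
r100=1100100 pc3: +8 =1064
r101=1100101 pc4: +16 =1080
r102=1100110 pc4: +16 =1096
r103=1100111 pc5: +32 =1128
r104=1101000 pc3: +8 =1136
r105=1101001 pc4: +16 =1152
r106=1101010 pc4: +16 =1168
r107=1101011 pc5: +32 =1200
r108=1101100 pc4: +16 =1216
r109=1101101 pc5: +32 =1248
r110=1101110 pc5: +32 =1280
r111=1101111 pc6: +64 =1344
r112=1110000 pc3: +8 =1352

Answer: 1352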